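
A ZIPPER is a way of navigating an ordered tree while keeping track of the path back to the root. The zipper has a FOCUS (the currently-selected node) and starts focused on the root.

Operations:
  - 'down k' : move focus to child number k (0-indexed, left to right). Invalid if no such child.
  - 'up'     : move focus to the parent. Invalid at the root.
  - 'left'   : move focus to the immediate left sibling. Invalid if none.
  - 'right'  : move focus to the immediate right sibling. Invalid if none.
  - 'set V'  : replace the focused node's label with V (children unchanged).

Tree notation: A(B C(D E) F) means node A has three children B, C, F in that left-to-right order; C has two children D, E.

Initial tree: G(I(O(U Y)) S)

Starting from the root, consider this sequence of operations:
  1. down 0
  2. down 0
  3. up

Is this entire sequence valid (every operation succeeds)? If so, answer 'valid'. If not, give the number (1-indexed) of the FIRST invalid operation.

Answer: valid

Derivation:
Step 1 (down 0): focus=I path=0 depth=1 children=['O'] left=[] right=['S'] parent=G
Step 2 (down 0): focus=O path=0/0 depth=2 children=['U', 'Y'] left=[] right=[] parent=I
Step 3 (up): focus=I path=0 depth=1 children=['O'] left=[] right=['S'] parent=G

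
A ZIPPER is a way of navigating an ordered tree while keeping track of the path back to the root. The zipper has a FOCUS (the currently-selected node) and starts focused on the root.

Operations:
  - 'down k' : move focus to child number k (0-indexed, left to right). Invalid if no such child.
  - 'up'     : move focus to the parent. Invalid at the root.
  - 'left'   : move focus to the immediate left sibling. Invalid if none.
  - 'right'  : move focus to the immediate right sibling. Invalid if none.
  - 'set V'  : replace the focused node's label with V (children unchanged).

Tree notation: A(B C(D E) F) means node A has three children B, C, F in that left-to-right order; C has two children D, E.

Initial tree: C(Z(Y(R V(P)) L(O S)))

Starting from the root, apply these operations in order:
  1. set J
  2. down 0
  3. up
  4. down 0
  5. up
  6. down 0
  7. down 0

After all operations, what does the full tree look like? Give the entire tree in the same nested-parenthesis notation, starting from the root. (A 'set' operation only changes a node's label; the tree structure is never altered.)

Answer: J(Z(Y(R V(P)) L(O S)))

Derivation:
Step 1 (set J): focus=J path=root depth=0 children=['Z'] (at root)
Step 2 (down 0): focus=Z path=0 depth=1 children=['Y', 'L'] left=[] right=[] parent=J
Step 3 (up): focus=J path=root depth=0 children=['Z'] (at root)
Step 4 (down 0): focus=Z path=0 depth=1 children=['Y', 'L'] left=[] right=[] parent=J
Step 5 (up): focus=J path=root depth=0 children=['Z'] (at root)
Step 6 (down 0): focus=Z path=0 depth=1 children=['Y', 'L'] left=[] right=[] parent=J
Step 7 (down 0): focus=Y path=0/0 depth=2 children=['R', 'V'] left=[] right=['L'] parent=Z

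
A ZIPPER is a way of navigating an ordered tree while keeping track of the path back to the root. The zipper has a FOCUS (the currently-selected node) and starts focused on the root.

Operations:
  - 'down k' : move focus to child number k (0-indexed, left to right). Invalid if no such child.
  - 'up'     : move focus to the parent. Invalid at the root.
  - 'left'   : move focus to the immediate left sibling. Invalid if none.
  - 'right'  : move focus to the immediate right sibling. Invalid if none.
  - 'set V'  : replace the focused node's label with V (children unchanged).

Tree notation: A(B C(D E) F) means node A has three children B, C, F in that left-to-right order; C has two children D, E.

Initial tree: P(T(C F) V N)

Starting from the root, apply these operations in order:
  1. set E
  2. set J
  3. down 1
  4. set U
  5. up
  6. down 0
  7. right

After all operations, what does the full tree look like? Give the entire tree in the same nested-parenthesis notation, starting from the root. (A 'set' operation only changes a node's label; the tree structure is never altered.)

Answer: J(T(C F) U N)

Derivation:
Step 1 (set E): focus=E path=root depth=0 children=['T', 'V', 'N'] (at root)
Step 2 (set J): focus=J path=root depth=0 children=['T', 'V', 'N'] (at root)
Step 3 (down 1): focus=V path=1 depth=1 children=[] left=['T'] right=['N'] parent=J
Step 4 (set U): focus=U path=1 depth=1 children=[] left=['T'] right=['N'] parent=J
Step 5 (up): focus=J path=root depth=0 children=['T', 'U', 'N'] (at root)
Step 6 (down 0): focus=T path=0 depth=1 children=['C', 'F'] left=[] right=['U', 'N'] parent=J
Step 7 (right): focus=U path=1 depth=1 children=[] left=['T'] right=['N'] parent=J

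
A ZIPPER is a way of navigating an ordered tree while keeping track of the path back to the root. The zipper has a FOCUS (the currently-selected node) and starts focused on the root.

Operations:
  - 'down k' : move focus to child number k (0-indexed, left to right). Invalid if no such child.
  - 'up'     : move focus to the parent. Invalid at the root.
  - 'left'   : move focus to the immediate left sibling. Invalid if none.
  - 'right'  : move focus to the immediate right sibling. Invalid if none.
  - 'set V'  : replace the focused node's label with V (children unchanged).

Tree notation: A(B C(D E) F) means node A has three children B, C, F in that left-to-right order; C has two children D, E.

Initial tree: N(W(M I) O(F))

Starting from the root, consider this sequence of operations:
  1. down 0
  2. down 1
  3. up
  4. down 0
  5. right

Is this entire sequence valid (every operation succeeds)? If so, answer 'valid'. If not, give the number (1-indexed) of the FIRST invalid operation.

Answer: valid

Derivation:
Step 1 (down 0): focus=W path=0 depth=1 children=['M', 'I'] left=[] right=['O'] parent=N
Step 2 (down 1): focus=I path=0/1 depth=2 children=[] left=['M'] right=[] parent=W
Step 3 (up): focus=W path=0 depth=1 children=['M', 'I'] left=[] right=['O'] parent=N
Step 4 (down 0): focus=M path=0/0 depth=2 children=[] left=[] right=['I'] parent=W
Step 5 (right): focus=I path=0/1 depth=2 children=[] left=['M'] right=[] parent=W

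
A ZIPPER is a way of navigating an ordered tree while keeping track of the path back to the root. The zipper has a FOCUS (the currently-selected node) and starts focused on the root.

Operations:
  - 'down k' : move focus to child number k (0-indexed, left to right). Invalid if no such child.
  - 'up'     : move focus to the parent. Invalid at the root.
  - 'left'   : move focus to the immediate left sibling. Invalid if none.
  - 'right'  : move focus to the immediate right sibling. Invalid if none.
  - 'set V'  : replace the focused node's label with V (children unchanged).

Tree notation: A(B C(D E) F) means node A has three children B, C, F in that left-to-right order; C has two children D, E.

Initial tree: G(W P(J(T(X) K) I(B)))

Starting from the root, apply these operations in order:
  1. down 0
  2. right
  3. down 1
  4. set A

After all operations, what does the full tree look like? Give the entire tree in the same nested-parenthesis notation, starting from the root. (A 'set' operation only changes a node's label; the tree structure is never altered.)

Answer: G(W P(J(T(X) K) A(B)))

Derivation:
Step 1 (down 0): focus=W path=0 depth=1 children=[] left=[] right=['P'] parent=G
Step 2 (right): focus=P path=1 depth=1 children=['J', 'I'] left=['W'] right=[] parent=G
Step 3 (down 1): focus=I path=1/1 depth=2 children=['B'] left=['J'] right=[] parent=P
Step 4 (set A): focus=A path=1/1 depth=2 children=['B'] left=['J'] right=[] parent=P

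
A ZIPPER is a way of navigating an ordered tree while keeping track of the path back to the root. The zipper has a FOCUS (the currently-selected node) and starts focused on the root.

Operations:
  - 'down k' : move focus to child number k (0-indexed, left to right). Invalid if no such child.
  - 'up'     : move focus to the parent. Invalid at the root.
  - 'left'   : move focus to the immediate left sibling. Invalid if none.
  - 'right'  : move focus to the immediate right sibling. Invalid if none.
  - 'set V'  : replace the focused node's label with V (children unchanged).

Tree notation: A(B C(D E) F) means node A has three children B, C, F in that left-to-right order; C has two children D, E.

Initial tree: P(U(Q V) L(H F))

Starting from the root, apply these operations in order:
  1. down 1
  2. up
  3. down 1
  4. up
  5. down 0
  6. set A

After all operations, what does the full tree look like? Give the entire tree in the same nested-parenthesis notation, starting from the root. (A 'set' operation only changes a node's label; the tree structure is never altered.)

Step 1 (down 1): focus=L path=1 depth=1 children=['H', 'F'] left=['U'] right=[] parent=P
Step 2 (up): focus=P path=root depth=0 children=['U', 'L'] (at root)
Step 3 (down 1): focus=L path=1 depth=1 children=['H', 'F'] left=['U'] right=[] parent=P
Step 4 (up): focus=P path=root depth=0 children=['U', 'L'] (at root)
Step 5 (down 0): focus=U path=0 depth=1 children=['Q', 'V'] left=[] right=['L'] parent=P
Step 6 (set A): focus=A path=0 depth=1 children=['Q', 'V'] left=[] right=['L'] parent=P

Answer: P(A(Q V) L(H F))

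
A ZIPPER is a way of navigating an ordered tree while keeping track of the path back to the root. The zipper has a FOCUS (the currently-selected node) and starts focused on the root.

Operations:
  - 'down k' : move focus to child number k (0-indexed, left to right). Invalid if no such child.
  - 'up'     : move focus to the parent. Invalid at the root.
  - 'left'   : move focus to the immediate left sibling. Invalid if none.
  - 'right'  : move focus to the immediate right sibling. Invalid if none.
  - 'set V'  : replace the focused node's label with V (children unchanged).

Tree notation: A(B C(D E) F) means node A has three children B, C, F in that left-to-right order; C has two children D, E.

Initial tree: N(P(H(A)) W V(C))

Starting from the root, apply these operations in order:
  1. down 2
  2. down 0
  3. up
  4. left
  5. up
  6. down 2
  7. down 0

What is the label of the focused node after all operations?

Answer: C

Derivation:
Step 1 (down 2): focus=V path=2 depth=1 children=['C'] left=['P', 'W'] right=[] parent=N
Step 2 (down 0): focus=C path=2/0 depth=2 children=[] left=[] right=[] parent=V
Step 3 (up): focus=V path=2 depth=1 children=['C'] left=['P', 'W'] right=[] parent=N
Step 4 (left): focus=W path=1 depth=1 children=[] left=['P'] right=['V'] parent=N
Step 5 (up): focus=N path=root depth=0 children=['P', 'W', 'V'] (at root)
Step 6 (down 2): focus=V path=2 depth=1 children=['C'] left=['P', 'W'] right=[] parent=N
Step 7 (down 0): focus=C path=2/0 depth=2 children=[] left=[] right=[] parent=V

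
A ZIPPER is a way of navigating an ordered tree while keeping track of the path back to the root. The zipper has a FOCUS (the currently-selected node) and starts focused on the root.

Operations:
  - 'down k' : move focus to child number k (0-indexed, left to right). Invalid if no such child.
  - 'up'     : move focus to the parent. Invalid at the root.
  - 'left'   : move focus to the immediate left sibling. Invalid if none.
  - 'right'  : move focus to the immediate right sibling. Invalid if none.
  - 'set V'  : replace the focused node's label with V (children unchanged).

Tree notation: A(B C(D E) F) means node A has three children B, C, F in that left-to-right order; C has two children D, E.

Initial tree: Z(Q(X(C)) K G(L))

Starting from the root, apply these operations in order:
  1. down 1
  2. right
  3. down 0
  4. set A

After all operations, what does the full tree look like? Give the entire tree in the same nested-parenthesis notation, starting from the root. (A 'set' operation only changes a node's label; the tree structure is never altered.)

Step 1 (down 1): focus=K path=1 depth=1 children=[] left=['Q'] right=['G'] parent=Z
Step 2 (right): focus=G path=2 depth=1 children=['L'] left=['Q', 'K'] right=[] parent=Z
Step 3 (down 0): focus=L path=2/0 depth=2 children=[] left=[] right=[] parent=G
Step 4 (set A): focus=A path=2/0 depth=2 children=[] left=[] right=[] parent=G

Answer: Z(Q(X(C)) K G(A))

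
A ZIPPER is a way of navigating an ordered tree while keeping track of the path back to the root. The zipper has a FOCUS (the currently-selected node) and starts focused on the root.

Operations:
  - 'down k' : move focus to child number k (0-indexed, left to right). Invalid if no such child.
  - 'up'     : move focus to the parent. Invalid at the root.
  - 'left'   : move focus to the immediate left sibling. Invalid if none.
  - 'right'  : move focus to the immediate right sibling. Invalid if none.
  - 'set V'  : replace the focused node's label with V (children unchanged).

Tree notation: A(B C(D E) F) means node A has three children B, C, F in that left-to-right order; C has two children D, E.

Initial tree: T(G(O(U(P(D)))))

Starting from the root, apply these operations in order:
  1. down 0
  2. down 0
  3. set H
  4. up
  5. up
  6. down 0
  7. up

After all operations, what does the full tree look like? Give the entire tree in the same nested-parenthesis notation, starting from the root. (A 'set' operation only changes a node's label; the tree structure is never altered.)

Step 1 (down 0): focus=G path=0 depth=1 children=['O'] left=[] right=[] parent=T
Step 2 (down 0): focus=O path=0/0 depth=2 children=['U'] left=[] right=[] parent=G
Step 3 (set H): focus=H path=0/0 depth=2 children=['U'] left=[] right=[] parent=G
Step 4 (up): focus=G path=0 depth=1 children=['H'] left=[] right=[] parent=T
Step 5 (up): focus=T path=root depth=0 children=['G'] (at root)
Step 6 (down 0): focus=G path=0 depth=1 children=['H'] left=[] right=[] parent=T
Step 7 (up): focus=T path=root depth=0 children=['G'] (at root)

Answer: T(G(H(U(P(D)))))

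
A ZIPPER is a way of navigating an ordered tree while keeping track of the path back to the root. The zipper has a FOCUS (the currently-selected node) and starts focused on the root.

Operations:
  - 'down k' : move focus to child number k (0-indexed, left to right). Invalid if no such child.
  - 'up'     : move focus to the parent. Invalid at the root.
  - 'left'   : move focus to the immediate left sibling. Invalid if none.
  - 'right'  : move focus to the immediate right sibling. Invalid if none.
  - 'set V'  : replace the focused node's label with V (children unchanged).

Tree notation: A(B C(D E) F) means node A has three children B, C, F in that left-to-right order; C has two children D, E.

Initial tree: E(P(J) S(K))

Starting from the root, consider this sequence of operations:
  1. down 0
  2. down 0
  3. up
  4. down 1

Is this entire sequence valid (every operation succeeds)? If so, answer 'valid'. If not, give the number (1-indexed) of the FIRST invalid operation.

Answer: 4

Derivation:
Step 1 (down 0): focus=P path=0 depth=1 children=['J'] left=[] right=['S'] parent=E
Step 2 (down 0): focus=J path=0/0 depth=2 children=[] left=[] right=[] parent=P
Step 3 (up): focus=P path=0 depth=1 children=['J'] left=[] right=['S'] parent=E
Step 4 (down 1): INVALID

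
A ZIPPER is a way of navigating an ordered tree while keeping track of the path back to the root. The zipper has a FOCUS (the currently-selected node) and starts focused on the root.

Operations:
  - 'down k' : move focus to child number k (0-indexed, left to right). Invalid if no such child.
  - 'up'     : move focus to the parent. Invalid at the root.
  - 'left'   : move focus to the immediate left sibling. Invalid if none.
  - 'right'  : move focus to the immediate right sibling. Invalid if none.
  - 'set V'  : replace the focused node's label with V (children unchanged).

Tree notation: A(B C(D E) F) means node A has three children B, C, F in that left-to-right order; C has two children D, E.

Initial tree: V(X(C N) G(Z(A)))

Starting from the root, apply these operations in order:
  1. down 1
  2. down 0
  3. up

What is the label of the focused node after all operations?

Answer: G

Derivation:
Step 1 (down 1): focus=G path=1 depth=1 children=['Z'] left=['X'] right=[] parent=V
Step 2 (down 0): focus=Z path=1/0 depth=2 children=['A'] left=[] right=[] parent=G
Step 3 (up): focus=G path=1 depth=1 children=['Z'] left=['X'] right=[] parent=V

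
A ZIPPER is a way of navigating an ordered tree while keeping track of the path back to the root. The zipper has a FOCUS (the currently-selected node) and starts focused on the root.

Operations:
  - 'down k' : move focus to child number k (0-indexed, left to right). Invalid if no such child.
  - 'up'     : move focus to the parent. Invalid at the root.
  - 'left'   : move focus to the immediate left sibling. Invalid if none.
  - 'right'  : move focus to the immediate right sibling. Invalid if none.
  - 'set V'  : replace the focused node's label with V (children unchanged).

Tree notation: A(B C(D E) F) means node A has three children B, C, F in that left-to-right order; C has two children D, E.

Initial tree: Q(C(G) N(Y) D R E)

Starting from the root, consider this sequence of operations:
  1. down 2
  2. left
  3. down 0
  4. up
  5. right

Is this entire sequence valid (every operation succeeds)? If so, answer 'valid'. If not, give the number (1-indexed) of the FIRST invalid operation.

Answer: valid

Derivation:
Step 1 (down 2): focus=D path=2 depth=1 children=[] left=['C', 'N'] right=['R', 'E'] parent=Q
Step 2 (left): focus=N path=1 depth=1 children=['Y'] left=['C'] right=['D', 'R', 'E'] parent=Q
Step 3 (down 0): focus=Y path=1/0 depth=2 children=[] left=[] right=[] parent=N
Step 4 (up): focus=N path=1 depth=1 children=['Y'] left=['C'] right=['D', 'R', 'E'] parent=Q
Step 5 (right): focus=D path=2 depth=1 children=[] left=['C', 'N'] right=['R', 'E'] parent=Q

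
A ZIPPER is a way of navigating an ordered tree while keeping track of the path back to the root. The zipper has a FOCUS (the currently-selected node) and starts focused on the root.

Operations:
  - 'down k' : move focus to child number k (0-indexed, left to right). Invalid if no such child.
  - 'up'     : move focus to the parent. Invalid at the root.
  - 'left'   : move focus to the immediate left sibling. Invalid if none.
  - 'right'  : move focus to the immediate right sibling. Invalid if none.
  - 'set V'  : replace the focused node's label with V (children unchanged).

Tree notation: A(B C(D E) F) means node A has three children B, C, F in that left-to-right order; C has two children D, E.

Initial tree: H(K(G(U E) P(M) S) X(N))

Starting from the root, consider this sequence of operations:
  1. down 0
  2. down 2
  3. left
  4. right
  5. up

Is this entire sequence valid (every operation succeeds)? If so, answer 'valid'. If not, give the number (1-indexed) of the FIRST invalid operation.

Answer: valid

Derivation:
Step 1 (down 0): focus=K path=0 depth=1 children=['G', 'P', 'S'] left=[] right=['X'] parent=H
Step 2 (down 2): focus=S path=0/2 depth=2 children=[] left=['G', 'P'] right=[] parent=K
Step 3 (left): focus=P path=0/1 depth=2 children=['M'] left=['G'] right=['S'] parent=K
Step 4 (right): focus=S path=0/2 depth=2 children=[] left=['G', 'P'] right=[] parent=K
Step 5 (up): focus=K path=0 depth=1 children=['G', 'P', 'S'] left=[] right=['X'] parent=H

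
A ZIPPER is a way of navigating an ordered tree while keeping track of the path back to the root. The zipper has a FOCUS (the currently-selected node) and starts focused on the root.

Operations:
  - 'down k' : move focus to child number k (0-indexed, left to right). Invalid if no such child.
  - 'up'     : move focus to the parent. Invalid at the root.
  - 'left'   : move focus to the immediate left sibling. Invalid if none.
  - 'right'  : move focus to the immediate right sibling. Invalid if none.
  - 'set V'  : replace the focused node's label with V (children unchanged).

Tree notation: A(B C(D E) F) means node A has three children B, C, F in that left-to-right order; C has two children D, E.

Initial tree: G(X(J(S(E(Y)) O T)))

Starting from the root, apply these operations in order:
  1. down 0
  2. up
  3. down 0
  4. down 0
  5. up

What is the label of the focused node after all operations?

Step 1 (down 0): focus=X path=0 depth=1 children=['J'] left=[] right=[] parent=G
Step 2 (up): focus=G path=root depth=0 children=['X'] (at root)
Step 3 (down 0): focus=X path=0 depth=1 children=['J'] left=[] right=[] parent=G
Step 4 (down 0): focus=J path=0/0 depth=2 children=['S', 'O', 'T'] left=[] right=[] parent=X
Step 5 (up): focus=X path=0 depth=1 children=['J'] left=[] right=[] parent=G

Answer: X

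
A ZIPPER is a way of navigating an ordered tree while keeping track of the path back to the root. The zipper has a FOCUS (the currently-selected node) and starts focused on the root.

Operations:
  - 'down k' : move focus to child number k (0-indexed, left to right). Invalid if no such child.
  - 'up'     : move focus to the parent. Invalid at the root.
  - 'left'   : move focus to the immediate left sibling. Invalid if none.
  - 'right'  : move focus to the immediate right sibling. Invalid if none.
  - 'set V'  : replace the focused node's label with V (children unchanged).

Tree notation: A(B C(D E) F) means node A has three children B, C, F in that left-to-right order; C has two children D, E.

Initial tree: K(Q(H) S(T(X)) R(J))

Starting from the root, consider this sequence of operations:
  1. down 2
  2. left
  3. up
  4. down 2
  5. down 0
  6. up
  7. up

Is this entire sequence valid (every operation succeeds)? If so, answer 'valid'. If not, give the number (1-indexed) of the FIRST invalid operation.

Answer: valid

Derivation:
Step 1 (down 2): focus=R path=2 depth=1 children=['J'] left=['Q', 'S'] right=[] parent=K
Step 2 (left): focus=S path=1 depth=1 children=['T'] left=['Q'] right=['R'] parent=K
Step 3 (up): focus=K path=root depth=0 children=['Q', 'S', 'R'] (at root)
Step 4 (down 2): focus=R path=2 depth=1 children=['J'] left=['Q', 'S'] right=[] parent=K
Step 5 (down 0): focus=J path=2/0 depth=2 children=[] left=[] right=[] parent=R
Step 6 (up): focus=R path=2 depth=1 children=['J'] left=['Q', 'S'] right=[] parent=K
Step 7 (up): focus=K path=root depth=0 children=['Q', 'S', 'R'] (at root)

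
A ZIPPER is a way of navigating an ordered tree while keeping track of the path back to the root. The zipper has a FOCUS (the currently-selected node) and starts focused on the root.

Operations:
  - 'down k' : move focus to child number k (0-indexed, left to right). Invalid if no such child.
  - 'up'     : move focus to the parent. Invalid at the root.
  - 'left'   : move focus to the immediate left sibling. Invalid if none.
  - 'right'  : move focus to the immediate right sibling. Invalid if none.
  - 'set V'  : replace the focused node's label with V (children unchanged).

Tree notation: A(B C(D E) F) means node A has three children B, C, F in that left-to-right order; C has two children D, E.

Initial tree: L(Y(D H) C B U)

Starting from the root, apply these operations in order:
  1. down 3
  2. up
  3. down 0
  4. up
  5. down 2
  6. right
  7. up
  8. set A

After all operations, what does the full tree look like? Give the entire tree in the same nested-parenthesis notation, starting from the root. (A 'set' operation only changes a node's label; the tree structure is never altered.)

Step 1 (down 3): focus=U path=3 depth=1 children=[] left=['Y', 'C', 'B'] right=[] parent=L
Step 2 (up): focus=L path=root depth=0 children=['Y', 'C', 'B', 'U'] (at root)
Step 3 (down 0): focus=Y path=0 depth=1 children=['D', 'H'] left=[] right=['C', 'B', 'U'] parent=L
Step 4 (up): focus=L path=root depth=0 children=['Y', 'C', 'B', 'U'] (at root)
Step 5 (down 2): focus=B path=2 depth=1 children=[] left=['Y', 'C'] right=['U'] parent=L
Step 6 (right): focus=U path=3 depth=1 children=[] left=['Y', 'C', 'B'] right=[] parent=L
Step 7 (up): focus=L path=root depth=0 children=['Y', 'C', 'B', 'U'] (at root)
Step 8 (set A): focus=A path=root depth=0 children=['Y', 'C', 'B', 'U'] (at root)

Answer: A(Y(D H) C B U)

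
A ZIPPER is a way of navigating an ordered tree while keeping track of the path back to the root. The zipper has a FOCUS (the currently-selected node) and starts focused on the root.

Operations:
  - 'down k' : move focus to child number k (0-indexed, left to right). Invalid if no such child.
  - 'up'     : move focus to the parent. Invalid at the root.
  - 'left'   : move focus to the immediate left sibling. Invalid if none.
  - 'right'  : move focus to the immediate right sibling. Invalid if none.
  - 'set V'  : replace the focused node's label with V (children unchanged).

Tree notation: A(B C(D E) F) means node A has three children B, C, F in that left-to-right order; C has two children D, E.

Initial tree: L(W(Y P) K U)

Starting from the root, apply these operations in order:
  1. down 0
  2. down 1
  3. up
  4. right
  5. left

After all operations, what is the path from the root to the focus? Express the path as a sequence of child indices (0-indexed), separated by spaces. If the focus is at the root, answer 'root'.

Answer: 0

Derivation:
Step 1 (down 0): focus=W path=0 depth=1 children=['Y', 'P'] left=[] right=['K', 'U'] parent=L
Step 2 (down 1): focus=P path=0/1 depth=2 children=[] left=['Y'] right=[] parent=W
Step 3 (up): focus=W path=0 depth=1 children=['Y', 'P'] left=[] right=['K', 'U'] parent=L
Step 4 (right): focus=K path=1 depth=1 children=[] left=['W'] right=['U'] parent=L
Step 5 (left): focus=W path=0 depth=1 children=['Y', 'P'] left=[] right=['K', 'U'] parent=L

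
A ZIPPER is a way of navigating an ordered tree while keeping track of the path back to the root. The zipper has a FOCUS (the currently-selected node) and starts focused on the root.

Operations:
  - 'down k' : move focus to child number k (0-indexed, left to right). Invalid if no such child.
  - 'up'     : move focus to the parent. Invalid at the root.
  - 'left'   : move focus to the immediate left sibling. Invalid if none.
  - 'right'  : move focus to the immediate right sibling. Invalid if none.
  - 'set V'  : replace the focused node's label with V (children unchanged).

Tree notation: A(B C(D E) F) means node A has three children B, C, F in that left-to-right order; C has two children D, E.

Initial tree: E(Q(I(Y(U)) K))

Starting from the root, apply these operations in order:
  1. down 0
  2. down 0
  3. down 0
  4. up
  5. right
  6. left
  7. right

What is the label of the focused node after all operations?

Answer: K

Derivation:
Step 1 (down 0): focus=Q path=0 depth=1 children=['I', 'K'] left=[] right=[] parent=E
Step 2 (down 0): focus=I path=0/0 depth=2 children=['Y'] left=[] right=['K'] parent=Q
Step 3 (down 0): focus=Y path=0/0/0 depth=3 children=['U'] left=[] right=[] parent=I
Step 4 (up): focus=I path=0/0 depth=2 children=['Y'] left=[] right=['K'] parent=Q
Step 5 (right): focus=K path=0/1 depth=2 children=[] left=['I'] right=[] parent=Q
Step 6 (left): focus=I path=0/0 depth=2 children=['Y'] left=[] right=['K'] parent=Q
Step 7 (right): focus=K path=0/1 depth=2 children=[] left=['I'] right=[] parent=Q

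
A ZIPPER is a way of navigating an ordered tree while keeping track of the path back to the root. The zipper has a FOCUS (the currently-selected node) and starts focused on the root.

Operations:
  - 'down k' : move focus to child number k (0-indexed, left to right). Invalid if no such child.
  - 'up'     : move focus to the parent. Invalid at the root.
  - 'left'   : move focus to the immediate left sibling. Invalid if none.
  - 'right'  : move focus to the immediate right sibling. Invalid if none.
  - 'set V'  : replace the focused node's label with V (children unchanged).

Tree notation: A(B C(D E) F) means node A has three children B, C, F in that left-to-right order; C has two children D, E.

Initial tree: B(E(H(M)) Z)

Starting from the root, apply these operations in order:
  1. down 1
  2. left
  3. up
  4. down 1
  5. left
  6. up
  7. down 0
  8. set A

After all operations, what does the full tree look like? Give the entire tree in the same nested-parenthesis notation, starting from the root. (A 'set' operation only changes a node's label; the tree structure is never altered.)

Answer: B(A(H(M)) Z)

Derivation:
Step 1 (down 1): focus=Z path=1 depth=1 children=[] left=['E'] right=[] parent=B
Step 2 (left): focus=E path=0 depth=1 children=['H'] left=[] right=['Z'] parent=B
Step 3 (up): focus=B path=root depth=0 children=['E', 'Z'] (at root)
Step 4 (down 1): focus=Z path=1 depth=1 children=[] left=['E'] right=[] parent=B
Step 5 (left): focus=E path=0 depth=1 children=['H'] left=[] right=['Z'] parent=B
Step 6 (up): focus=B path=root depth=0 children=['E', 'Z'] (at root)
Step 7 (down 0): focus=E path=0 depth=1 children=['H'] left=[] right=['Z'] parent=B
Step 8 (set A): focus=A path=0 depth=1 children=['H'] left=[] right=['Z'] parent=B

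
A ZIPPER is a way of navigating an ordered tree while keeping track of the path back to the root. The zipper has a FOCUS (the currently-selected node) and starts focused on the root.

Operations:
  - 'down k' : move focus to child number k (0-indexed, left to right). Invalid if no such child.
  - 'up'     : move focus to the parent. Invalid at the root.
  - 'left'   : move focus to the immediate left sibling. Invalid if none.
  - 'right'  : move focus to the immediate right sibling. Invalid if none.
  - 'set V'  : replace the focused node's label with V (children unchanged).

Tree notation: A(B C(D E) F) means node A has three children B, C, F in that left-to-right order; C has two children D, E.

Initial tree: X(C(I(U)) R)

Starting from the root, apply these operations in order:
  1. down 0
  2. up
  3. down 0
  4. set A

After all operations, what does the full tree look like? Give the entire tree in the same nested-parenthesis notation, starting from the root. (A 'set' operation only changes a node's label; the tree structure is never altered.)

Answer: X(A(I(U)) R)

Derivation:
Step 1 (down 0): focus=C path=0 depth=1 children=['I'] left=[] right=['R'] parent=X
Step 2 (up): focus=X path=root depth=0 children=['C', 'R'] (at root)
Step 3 (down 0): focus=C path=0 depth=1 children=['I'] left=[] right=['R'] parent=X
Step 4 (set A): focus=A path=0 depth=1 children=['I'] left=[] right=['R'] parent=X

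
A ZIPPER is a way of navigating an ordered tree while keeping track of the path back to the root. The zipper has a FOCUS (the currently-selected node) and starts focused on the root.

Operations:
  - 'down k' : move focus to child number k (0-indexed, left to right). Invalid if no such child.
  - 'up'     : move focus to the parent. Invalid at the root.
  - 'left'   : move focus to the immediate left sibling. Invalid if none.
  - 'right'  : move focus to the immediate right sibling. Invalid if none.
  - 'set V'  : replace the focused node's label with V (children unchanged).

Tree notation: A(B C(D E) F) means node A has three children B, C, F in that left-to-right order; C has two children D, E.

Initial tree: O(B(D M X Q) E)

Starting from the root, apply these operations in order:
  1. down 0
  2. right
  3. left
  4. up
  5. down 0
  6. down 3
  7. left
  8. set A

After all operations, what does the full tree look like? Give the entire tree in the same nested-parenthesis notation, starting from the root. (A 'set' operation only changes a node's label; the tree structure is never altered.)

Answer: O(B(D M A Q) E)

Derivation:
Step 1 (down 0): focus=B path=0 depth=1 children=['D', 'M', 'X', 'Q'] left=[] right=['E'] parent=O
Step 2 (right): focus=E path=1 depth=1 children=[] left=['B'] right=[] parent=O
Step 3 (left): focus=B path=0 depth=1 children=['D', 'M', 'X', 'Q'] left=[] right=['E'] parent=O
Step 4 (up): focus=O path=root depth=0 children=['B', 'E'] (at root)
Step 5 (down 0): focus=B path=0 depth=1 children=['D', 'M', 'X', 'Q'] left=[] right=['E'] parent=O
Step 6 (down 3): focus=Q path=0/3 depth=2 children=[] left=['D', 'M', 'X'] right=[] parent=B
Step 7 (left): focus=X path=0/2 depth=2 children=[] left=['D', 'M'] right=['Q'] parent=B
Step 8 (set A): focus=A path=0/2 depth=2 children=[] left=['D', 'M'] right=['Q'] parent=B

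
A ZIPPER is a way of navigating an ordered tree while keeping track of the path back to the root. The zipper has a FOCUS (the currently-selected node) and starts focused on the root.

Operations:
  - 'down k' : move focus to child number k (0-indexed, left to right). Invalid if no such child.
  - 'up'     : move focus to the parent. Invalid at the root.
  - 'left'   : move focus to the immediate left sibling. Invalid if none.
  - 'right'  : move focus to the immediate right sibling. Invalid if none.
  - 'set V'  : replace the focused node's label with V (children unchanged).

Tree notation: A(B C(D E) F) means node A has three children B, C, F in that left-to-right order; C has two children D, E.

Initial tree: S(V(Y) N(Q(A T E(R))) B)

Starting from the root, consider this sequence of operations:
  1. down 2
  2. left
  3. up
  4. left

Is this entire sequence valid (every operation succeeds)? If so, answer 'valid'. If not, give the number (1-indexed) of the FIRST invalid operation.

Step 1 (down 2): focus=B path=2 depth=1 children=[] left=['V', 'N'] right=[] parent=S
Step 2 (left): focus=N path=1 depth=1 children=['Q'] left=['V'] right=['B'] parent=S
Step 3 (up): focus=S path=root depth=0 children=['V', 'N', 'B'] (at root)
Step 4 (left): INVALID

Answer: 4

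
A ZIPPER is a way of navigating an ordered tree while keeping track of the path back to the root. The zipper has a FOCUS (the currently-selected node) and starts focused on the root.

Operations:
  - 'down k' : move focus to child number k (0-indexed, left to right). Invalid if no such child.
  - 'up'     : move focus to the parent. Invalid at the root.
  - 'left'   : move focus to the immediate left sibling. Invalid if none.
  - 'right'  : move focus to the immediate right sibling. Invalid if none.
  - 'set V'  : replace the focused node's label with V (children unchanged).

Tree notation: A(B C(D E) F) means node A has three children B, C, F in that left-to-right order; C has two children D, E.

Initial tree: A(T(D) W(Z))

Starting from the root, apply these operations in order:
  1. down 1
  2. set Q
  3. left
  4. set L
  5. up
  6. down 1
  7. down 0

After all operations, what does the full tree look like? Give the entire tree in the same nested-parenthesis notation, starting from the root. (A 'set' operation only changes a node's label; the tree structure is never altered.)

Answer: A(L(D) Q(Z))

Derivation:
Step 1 (down 1): focus=W path=1 depth=1 children=['Z'] left=['T'] right=[] parent=A
Step 2 (set Q): focus=Q path=1 depth=1 children=['Z'] left=['T'] right=[] parent=A
Step 3 (left): focus=T path=0 depth=1 children=['D'] left=[] right=['Q'] parent=A
Step 4 (set L): focus=L path=0 depth=1 children=['D'] left=[] right=['Q'] parent=A
Step 5 (up): focus=A path=root depth=0 children=['L', 'Q'] (at root)
Step 6 (down 1): focus=Q path=1 depth=1 children=['Z'] left=['L'] right=[] parent=A
Step 7 (down 0): focus=Z path=1/0 depth=2 children=[] left=[] right=[] parent=Q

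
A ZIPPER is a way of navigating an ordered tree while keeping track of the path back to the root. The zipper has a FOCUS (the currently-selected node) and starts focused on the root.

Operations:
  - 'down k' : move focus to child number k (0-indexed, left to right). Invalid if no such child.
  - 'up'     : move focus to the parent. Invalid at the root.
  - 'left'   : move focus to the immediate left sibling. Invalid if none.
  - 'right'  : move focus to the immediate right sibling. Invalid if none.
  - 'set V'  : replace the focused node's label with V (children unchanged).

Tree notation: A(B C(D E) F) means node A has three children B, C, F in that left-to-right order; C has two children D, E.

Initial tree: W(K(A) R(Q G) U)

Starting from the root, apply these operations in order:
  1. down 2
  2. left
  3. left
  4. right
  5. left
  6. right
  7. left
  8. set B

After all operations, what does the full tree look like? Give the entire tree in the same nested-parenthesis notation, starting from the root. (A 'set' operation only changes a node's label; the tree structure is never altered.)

Step 1 (down 2): focus=U path=2 depth=1 children=[] left=['K', 'R'] right=[] parent=W
Step 2 (left): focus=R path=1 depth=1 children=['Q', 'G'] left=['K'] right=['U'] parent=W
Step 3 (left): focus=K path=0 depth=1 children=['A'] left=[] right=['R', 'U'] parent=W
Step 4 (right): focus=R path=1 depth=1 children=['Q', 'G'] left=['K'] right=['U'] parent=W
Step 5 (left): focus=K path=0 depth=1 children=['A'] left=[] right=['R', 'U'] parent=W
Step 6 (right): focus=R path=1 depth=1 children=['Q', 'G'] left=['K'] right=['U'] parent=W
Step 7 (left): focus=K path=0 depth=1 children=['A'] left=[] right=['R', 'U'] parent=W
Step 8 (set B): focus=B path=0 depth=1 children=['A'] left=[] right=['R', 'U'] parent=W

Answer: W(B(A) R(Q G) U)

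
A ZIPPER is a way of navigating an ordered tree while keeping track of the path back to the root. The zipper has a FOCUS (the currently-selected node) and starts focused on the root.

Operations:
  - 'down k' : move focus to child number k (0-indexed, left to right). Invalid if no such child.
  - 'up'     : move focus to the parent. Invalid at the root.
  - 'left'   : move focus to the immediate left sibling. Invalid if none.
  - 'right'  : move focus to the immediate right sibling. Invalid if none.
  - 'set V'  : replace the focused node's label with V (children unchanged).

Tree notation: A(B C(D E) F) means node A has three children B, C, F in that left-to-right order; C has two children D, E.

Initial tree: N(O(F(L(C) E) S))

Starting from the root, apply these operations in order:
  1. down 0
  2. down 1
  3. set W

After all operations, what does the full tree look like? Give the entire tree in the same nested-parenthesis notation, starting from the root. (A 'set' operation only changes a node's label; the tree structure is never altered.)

Answer: N(O(F(L(C) E) W))

Derivation:
Step 1 (down 0): focus=O path=0 depth=1 children=['F', 'S'] left=[] right=[] parent=N
Step 2 (down 1): focus=S path=0/1 depth=2 children=[] left=['F'] right=[] parent=O
Step 3 (set W): focus=W path=0/1 depth=2 children=[] left=['F'] right=[] parent=O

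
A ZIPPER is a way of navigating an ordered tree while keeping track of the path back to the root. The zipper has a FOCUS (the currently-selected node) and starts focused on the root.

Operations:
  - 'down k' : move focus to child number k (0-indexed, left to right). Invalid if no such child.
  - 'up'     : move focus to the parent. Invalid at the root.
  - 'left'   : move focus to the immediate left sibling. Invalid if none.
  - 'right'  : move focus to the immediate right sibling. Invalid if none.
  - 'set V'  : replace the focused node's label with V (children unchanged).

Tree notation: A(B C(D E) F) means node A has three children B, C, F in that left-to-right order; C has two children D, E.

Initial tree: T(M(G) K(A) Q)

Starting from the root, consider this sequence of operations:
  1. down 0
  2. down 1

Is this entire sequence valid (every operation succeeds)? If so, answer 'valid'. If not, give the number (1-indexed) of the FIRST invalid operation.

Answer: 2

Derivation:
Step 1 (down 0): focus=M path=0 depth=1 children=['G'] left=[] right=['K', 'Q'] parent=T
Step 2 (down 1): INVALID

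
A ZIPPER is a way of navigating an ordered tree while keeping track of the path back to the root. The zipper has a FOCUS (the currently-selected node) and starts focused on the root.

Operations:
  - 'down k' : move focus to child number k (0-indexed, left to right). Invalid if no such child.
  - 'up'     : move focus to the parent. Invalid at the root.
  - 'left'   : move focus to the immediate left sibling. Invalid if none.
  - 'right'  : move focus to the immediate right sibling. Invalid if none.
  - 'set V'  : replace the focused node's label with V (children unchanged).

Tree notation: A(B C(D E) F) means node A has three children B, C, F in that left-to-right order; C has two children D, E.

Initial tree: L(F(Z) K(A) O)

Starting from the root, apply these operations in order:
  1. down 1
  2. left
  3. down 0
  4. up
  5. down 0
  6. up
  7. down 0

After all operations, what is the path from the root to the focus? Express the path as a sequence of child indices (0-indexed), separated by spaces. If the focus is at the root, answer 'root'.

Answer: 0 0

Derivation:
Step 1 (down 1): focus=K path=1 depth=1 children=['A'] left=['F'] right=['O'] parent=L
Step 2 (left): focus=F path=0 depth=1 children=['Z'] left=[] right=['K', 'O'] parent=L
Step 3 (down 0): focus=Z path=0/0 depth=2 children=[] left=[] right=[] parent=F
Step 4 (up): focus=F path=0 depth=1 children=['Z'] left=[] right=['K', 'O'] parent=L
Step 5 (down 0): focus=Z path=0/0 depth=2 children=[] left=[] right=[] parent=F
Step 6 (up): focus=F path=0 depth=1 children=['Z'] left=[] right=['K', 'O'] parent=L
Step 7 (down 0): focus=Z path=0/0 depth=2 children=[] left=[] right=[] parent=F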